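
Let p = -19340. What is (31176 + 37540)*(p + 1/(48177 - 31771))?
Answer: -10901519875962/8203 ≈ -1.3290e+9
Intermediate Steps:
(31176 + 37540)*(p + 1/(48177 - 31771)) = (31176 + 37540)*(-19340 + 1/(48177 - 31771)) = 68716*(-19340 + 1/16406) = 68716*(-317292039/16406) = -10901519875962/8203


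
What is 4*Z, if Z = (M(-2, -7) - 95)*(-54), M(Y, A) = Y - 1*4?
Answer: 21816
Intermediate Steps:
M(Y, A) = -4 + Y (M(Y, A) = Y - 4 = -4 + Y)
Z = 5454 (Z = ((-4 - 2) - 95)*(-54) = (-6 - 95)*(-54) = -101*(-54) = 5454)
4*Z = 4*5454 = 21816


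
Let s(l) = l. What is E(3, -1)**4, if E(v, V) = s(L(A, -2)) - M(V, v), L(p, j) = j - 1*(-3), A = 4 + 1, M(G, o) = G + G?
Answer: 81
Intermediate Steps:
M(G, o) = 2*G
A = 5
L(p, j) = 3 + j (L(p, j) = j + 3 = 3 + j)
E(v, V) = 1 - 2*V (E(v, V) = (3 - 2) - 2*V = 1 - 2*V)
E(3, -1)**4 = (1 - 2*(-1))**4 = (1 + 2)**4 = 3**4 = 81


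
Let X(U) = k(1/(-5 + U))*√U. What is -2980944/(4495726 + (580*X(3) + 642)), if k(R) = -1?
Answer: -837713825712/1263582761389 - 108059220*√3/1263582761389 ≈ -0.66312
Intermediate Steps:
X(U) = -√U
-2980944/(4495726 + (580*X(3) + 642)) = -2980944/(4495726 + (580*(-√3) + 642)) = -2980944/(4495726 + (-580*√3 + 642)) = -2980944/(4495726 + (642 - 580*√3)) = -2980944/(4496368 - 580*√3)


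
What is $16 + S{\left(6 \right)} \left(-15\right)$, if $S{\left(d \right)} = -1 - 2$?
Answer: $61$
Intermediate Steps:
$S{\left(d \right)} = -3$ ($S{\left(d \right)} = -1 - 2 = -3$)
$16 + S{\left(6 \right)} \left(-15\right) = 16 - -45 = 16 + 45 = 61$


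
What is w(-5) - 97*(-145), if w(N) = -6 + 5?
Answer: 14064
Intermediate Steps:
w(N) = -1
w(-5) - 97*(-145) = -1 - 97*(-145) = -1 + 14065 = 14064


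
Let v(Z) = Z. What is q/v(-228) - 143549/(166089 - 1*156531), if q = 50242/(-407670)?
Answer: -370617259339/24677895780 ≈ -15.018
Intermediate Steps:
q = -25121/203835 (q = 50242*(-1/407670) = -25121/203835 ≈ -0.12324)
q/v(-228) - 143549/(166089 - 1*156531) = -25121/203835/(-228) - 143549/(166089 - 1*156531) = -25121/203835*(-1/228) - 143549/(166089 - 156531) = 25121/46474380 - 143549/9558 = -370617259339/24677895780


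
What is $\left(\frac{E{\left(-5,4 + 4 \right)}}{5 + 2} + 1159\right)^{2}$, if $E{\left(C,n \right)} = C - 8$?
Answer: $\frac{65610000}{49} \approx 1.339 \cdot 10^{6}$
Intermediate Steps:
$E{\left(C,n \right)} = -8 + C$ ($E{\left(C,n \right)} = C - 8 = -8 + C$)
$\left(\frac{E{\left(-5,4 + 4 \right)}}{5 + 2} + 1159\right)^{2} = \left(\frac{-8 - 5}{5 + 2} + 1159\right)^{2} = \left(- \frac{13}{7} + 1159\right)^{2} = \left(\frac{8100}{7}\right)^{2} = \frac{65610000}{49}$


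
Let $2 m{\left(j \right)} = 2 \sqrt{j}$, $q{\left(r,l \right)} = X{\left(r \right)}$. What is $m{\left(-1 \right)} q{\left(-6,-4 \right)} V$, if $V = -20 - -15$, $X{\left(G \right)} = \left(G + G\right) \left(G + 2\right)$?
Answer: $- 240 i \approx - 240.0 i$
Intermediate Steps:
$X{\left(G \right)} = 2 G \left(2 + G\right)$
$q{\left(r,l \right)} = 2 r \left(2 + r\right)$
$V = -5$ ($V = -20 + 15 = -5$)
$m{\left(j \right)} = \sqrt{j}$ ($m{\left(j \right)} = \frac{2 \sqrt{j}}{2} = \sqrt{j}$)
$m{\left(-1 \right)} q{\left(-6,-4 \right)} V = \sqrt{-1} \cdot 2 \left(-6\right) \left(2 - 6\right) \left(-5\right) = i 2 \left(-6\right) \left(-4\right) \left(-5\right) = i 48 \left(-5\right) = 48 i \left(-5\right) = - 240 i$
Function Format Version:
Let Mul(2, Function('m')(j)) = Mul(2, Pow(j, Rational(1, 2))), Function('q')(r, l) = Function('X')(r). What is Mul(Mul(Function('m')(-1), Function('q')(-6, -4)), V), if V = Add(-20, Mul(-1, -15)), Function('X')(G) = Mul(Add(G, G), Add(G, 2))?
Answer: Mul(-240, I) ≈ Mul(-240.00, I)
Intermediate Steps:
Function('X')(G) = Mul(2, G, Add(2, G)) (Function('X')(G) = Mul(Mul(2, G), Add(2, G)) = Mul(2, G, Add(2, G)))
Function('q')(r, l) = Mul(2, r, Add(2, r))
V = -5 (V = Add(-20, 15) = -5)
Function('m')(j) = Pow(j, Rational(1, 2)) (Function('m')(j) = Mul(Rational(1, 2), Mul(2, Pow(j, Rational(1, 2)))) = Pow(j, Rational(1, 2)))
Mul(Mul(Function('m')(-1), Function('q')(-6, -4)), V) = Mul(Mul(Pow(-1, Rational(1, 2)), Mul(2, -6, Add(2, -6))), -5) = Mul(Mul(I, Mul(2, -6, -4)), -5) = Mul(Mul(I, 48), -5) = Mul(Mul(48, I), -5) = Mul(-240, I)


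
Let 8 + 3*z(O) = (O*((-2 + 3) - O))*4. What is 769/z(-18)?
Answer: -2307/1376 ≈ -1.6766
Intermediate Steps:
z(O) = -8/3 + 4*O*(1 - O)/3 (z(O) = -8/3 + ((O*((-2 + 3) - O))*4)/3 = -8/3 + ((O*(1 - O))*4)/3 = -8/3 + (4*O*(1 - O))/3 = -8/3 + 4*O*(1 - O)/3)
769/z(-18) = 769/(-8/3 - 4/3*(-18)² + (4/3)*(-18)) = 769/(-8/3 - 4/3*324 - 24) = 769/(-8/3 - 432 - 24) = 769/(-1376/3) = 769*(-3/1376) = -2307/1376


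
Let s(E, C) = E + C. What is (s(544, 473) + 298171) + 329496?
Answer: 628684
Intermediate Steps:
s(E, C) = C + E
(s(544, 473) + 298171) + 329496 = ((473 + 544) + 298171) + 329496 = (1017 + 298171) + 329496 = 299188 + 329496 = 628684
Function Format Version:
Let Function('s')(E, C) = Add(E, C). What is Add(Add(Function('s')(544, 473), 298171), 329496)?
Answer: 628684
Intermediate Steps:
Function('s')(E, C) = Add(C, E)
Add(Add(Function('s')(544, 473), 298171), 329496) = Add(Add(Add(473, 544), 298171), 329496) = Add(Add(1017, 298171), 329496) = Add(299188, 329496) = 628684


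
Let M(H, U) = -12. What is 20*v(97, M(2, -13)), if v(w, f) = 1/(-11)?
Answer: -20/11 ≈ -1.8182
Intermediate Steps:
v(w, f) = -1/11
20*v(97, M(2, -13)) = 20*(-1/11) = -20/11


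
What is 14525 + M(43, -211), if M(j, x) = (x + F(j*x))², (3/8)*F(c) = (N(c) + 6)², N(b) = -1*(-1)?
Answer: 188806/9 ≈ 20978.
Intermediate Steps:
N(b) = 1
F(c) = 392/3 (F(c) = 8*(1 + 6)²/3 = (8/3)*7² = (8/3)*49 = 392/3)
M(j, x) = (392/3 + x)² (M(j, x) = (x + 392/3)² = (392/3 + x)²)
14525 + M(43, -211) = 14525 + (392 + 3*(-211))²/9 = 14525 + (392 - 633)²/9 = 14525 + (⅑)*(-241)² = 14525 + (⅑)*58081 = 14525 + 58081/9 = 188806/9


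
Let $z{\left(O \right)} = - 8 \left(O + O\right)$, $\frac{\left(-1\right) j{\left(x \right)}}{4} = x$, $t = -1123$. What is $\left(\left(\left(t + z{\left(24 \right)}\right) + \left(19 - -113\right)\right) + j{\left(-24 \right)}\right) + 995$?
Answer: $-284$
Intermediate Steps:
$j{\left(x \right)} = - 4 x$
$z{\left(O \right)} = - 16 O$ ($z{\left(O \right)} = - 8 \cdot 2 O = - 16 O$)
$\left(\left(\left(t + z{\left(24 \right)}\right) + \left(19 - -113\right)\right) + j{\left(-24 \right)}\right) + 995 = \left(\left(\left(-1123 - 384\right) + \left(19 - -113\right)\right) - -96\right) + 995 = \left(\left(\left(-1123 - 384\right) + \left(19 + 113\right)\right) + 96\right) + 995 = \left(\left(-1507 + 132\right) + 96\right) + 995 = \left(-1375 + 96\right) + 995 = -1279 + 995 = -284$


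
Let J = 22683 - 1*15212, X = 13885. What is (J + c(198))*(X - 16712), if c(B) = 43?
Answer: -21242078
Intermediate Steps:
J = 7471 (J = 22683 - 15212 = 7471)
(J + c(198))*(X - 16712) = (7471 + 43)*(13885 - 16712) = 7514*(-2827) = -21242078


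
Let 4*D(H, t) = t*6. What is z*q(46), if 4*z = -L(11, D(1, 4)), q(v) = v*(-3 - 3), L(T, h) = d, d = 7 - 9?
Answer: -138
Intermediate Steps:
D(H, t) = 3*t/2 (D(H, t) = (t*6)/4 = (6*t)/4 = 3*t/2)
d = -2
L(T, h) = -2
q(v) = -6*v (q(v) = v*(-6) = -6*v)
z = ½ (z = (-1*(-2))/4 = (¼)*2 = ½ ≈ 0.50000)
z*q(46) = (-6*46)/2 = (½)*(-276) = -138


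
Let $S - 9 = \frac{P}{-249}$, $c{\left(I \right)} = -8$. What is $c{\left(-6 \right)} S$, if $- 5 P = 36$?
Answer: $- \frac{29976}{415} \approx -72.231$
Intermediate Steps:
$P = - \frac{36}{5}$ ($P = \left(- \frac{1}{5}\right) 36 = - \frac{36}{5} \approx -7.2$)
$S = \frac{3747}{415}$ ($S = 9 - \frac{36}{5 \left(-249\right)} = 9 - - \frac{12}{415} = 9 + \frac{12}{415} = \frac{3747}{415} \approx 9.0289$)
$c{\left(-6 \right)} S = \left(-8\right) \frac{3747}{415} = - \frac{29976}{415}$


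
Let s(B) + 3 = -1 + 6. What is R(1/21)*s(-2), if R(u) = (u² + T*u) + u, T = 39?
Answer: 1682/441 ≈ 3.8141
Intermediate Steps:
s(B) = 2 (s(B) = -3 + (-1 + 6) = -3 + 5 = 2)
R(u) = u² + 40*u (R(u) = (u² + 39*u) + u = u² + 40*u)
R(1/21)*s(-2) = ((40 + 1/21)/21)*2 = ((1/21)*(841/21))*2 = (841/441)*2 = 1682/441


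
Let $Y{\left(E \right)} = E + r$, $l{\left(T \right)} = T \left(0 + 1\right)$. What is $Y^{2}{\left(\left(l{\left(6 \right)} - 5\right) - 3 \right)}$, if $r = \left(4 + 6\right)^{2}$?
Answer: $9604$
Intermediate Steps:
$r = 100$ ($r = 10^{2} = 100$)
$l{\left(T \right)} = T$ ($l{\left(T \right)} = T 1 = T$)
$Y{\left(E \right)} = 100 + E$ ($Y{\left(E \right)} = E + 100 = 100 + E$)
$Y^{2}{\left(\left(l{\left(6 \right)} - 5\right) - 3 \right)} = \left(100 + \left(\left(6 - 5\right) - 3\right)\right)^{2} = \left(100 + \left(1 - 3\right)\right)^{2} = \left(100 - 2\right)^{2} = 98^{2} = 9604$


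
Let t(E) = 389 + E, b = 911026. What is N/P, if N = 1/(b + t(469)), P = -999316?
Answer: -1/911260271344 ≈ -1.0974e-12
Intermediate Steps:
N = 1/911884 (N = 1/(911026 + (389 + 469)) = 1/(911026 + 858) = 1/911884 ≈ 1.0966e-6)
N/P = (1/911884)/(-999316) = (1/911884)*(-1/999316) = -1/911260271344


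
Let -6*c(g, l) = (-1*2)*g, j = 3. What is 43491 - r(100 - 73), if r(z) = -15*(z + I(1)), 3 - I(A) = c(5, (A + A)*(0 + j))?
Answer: 43916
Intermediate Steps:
c(g, l) = g/3 (c(g, l) = -(-1*2)*g/6 = -(-1)*g/3 = g/3)
I(A) = 4/3 (I(A) = 3 - 5/3 = 4/3)
r(z) = -20 - 15*z (r(z) = -15*(z + 4/3) = -15*(4/3 + z) = -20 - 15*z)
43491 - r(100 - 73) = 43491 - (-20 - 15*(100 - 73)) = 43491 - (-20 - 15*27) = 43491 - (-20 - 405) = 43491 - 1*(-425) = 43491 + 425 = 43916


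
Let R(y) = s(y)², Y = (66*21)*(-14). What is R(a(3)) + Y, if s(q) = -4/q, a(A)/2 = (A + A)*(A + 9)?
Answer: -25147583/1296 ≈ -19404.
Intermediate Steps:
a(A) = 4*A*(9 + A) (a(A) = 2*((A + A)*(A + 9)) = 2*((2*A)*(9 + A)) = 2*(2*A*(9 + A)) = 4*A*(9 + A))
Y = -19404 (Y = 1386*(-14) = -19404)
R(y) = 16/y² (R(y) = (-4/y)² = 16/y²)
R(a(3)) + Y = 16/(4*3*(9 + 3))² - 19404 = 16/(4*3*12)² - 19404 = 16/144² - 19404 = 16*(1/20736) - 19404 = 1/1296 - 19404 = -25147583/1296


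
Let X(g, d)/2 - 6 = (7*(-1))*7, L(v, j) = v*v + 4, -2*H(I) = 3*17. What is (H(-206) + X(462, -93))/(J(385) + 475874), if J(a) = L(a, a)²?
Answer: -223/43944624630 ≈ -5.0746e-9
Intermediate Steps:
H(I) = -51/2 (H(I) = -3*17/2 = -½*51 = -51/2)
L(v, j) = 4 + v² (L(v, j) = v² + 4 = 4 + v²)
X(g, d) = -86 (X(g, d) = 12 + 2*((7*(-1))*7) = 12 + 2*(-7*7) = 12 + 2*(-49) = 12 - 98 = -86)
J(a) = (4 + a²)²
(H(-206) + X(462, -93))/(J(385) + 475874) = (-51/2 - 86)/((4 + 385²)² + 475874) = -223/(2*((4 + 148225)² + 475874)) = -223/(2*(148229² + 475874)) = -223/(2*(21971836441 + 475874)) = -223/2/21972312315 = -223/2*1/21972312315 = -223/43944624630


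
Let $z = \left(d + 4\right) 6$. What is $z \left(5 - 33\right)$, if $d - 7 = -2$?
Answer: $-1512$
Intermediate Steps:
$d = 5$ ($d = 7 - 2 = 5$)
$z = 54$ ($z = \left(5 + 4\right) 6 = 9 \cdot 6 = 54$)
$z \left(5 - 33\right) = 54 \left(5 - 33\right) = 54 \left(-28\right) = -1512$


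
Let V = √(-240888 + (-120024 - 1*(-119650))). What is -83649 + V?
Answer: -83649 + I*√241262 ≈ -83649.0 + 491.18*I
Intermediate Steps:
V = I*√241262 (V = √(-240888 + (-120024 + 119650)) = √(-240888 - 374) = √(-241262) = I*√241262 ≈ 491.18*I)
-83649 + V = -83649 + I*√241262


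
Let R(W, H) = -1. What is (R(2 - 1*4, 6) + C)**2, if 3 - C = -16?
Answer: 324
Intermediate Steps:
C = 19 (C = 3 - 1*(-16) = 3 + 16 = 19)
(R(2 - 1*4, 6) + C)**2 = (-1 + 19)**2 = 18**2 = 324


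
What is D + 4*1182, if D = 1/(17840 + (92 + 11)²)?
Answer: 134506873/28449 ≈ 4728.0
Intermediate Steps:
D = 1/28449 (D = 1/(17840 + 103²) = 1/(17840 + 10609) = 1/28449 ≈ 3.5151e-5)
D + 4*1182 = 1/28449 + 4*1182 = 1/28449 + 4728 = 134506873/28449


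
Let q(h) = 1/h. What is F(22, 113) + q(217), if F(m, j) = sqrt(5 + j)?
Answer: 1/217 + sqrt(118) ≈ 10.867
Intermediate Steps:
F(22, 113) + q(217) = sqrt(5 + 113) + 1/217 = sqrt(118) + 1/217 = 1/217 + sqrt(118)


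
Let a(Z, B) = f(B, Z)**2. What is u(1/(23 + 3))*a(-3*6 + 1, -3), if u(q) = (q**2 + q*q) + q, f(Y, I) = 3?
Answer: 63/169 ≈ 0.37278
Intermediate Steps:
u(q) = q + 2*q**2 (u(q) = (q**2 + q**2) + q = 2*q**2 + q = q + 2*q**2)
a(Z, B) = 9 (a(Z, B) = 3**2 = 9)
u(1/(23 + 3))*a(-3*6 + 1, -3) = ((1 + 2/(23 + 3))/(23 + 3))*9 = ((1 + 2/26)/26)*9 = ((1 + 2*(1/26))/26)*9 = ((1 + 1/13)/26)*9 = ((1/26)*(14/13))*9 = (7/169)*9 = 63/169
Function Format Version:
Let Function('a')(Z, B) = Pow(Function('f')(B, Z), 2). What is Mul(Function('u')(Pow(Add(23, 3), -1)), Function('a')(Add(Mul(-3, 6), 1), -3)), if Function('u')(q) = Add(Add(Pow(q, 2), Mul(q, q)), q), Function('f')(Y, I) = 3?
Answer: Rational(63, 169) ≈ 0.37278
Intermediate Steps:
Function('u')(q) = Add(q, Mul(2, Pow(q, 2))) (Function('u')(q) = Add(Add(Pow(q, 2), Pow(q, 2)), q) = Add(Mul(2, Pow(q, 2)), q) = Add(q, Mul(2, Pow(q, 2))))
Function('a')(Z, B) = 9 (Function('a')(Z, B) = Pow(3, 2) = 9)
Mul(Function('u')(Pow(Add(23, 3), -1)), Function('a')(Add(Mul(-3, 6), 1), -3)) = Mul(Mul(Pow(Add(23, 3), -1), Add(1, Mul(2, Pow(Add(23, 3), -1)))), 9) = Mul(Mul(Pow(26, -1), Add(1, Mul(2, Pow(26, -1)))), 9) = Mul(Mul(Rational(1, 26), Add(1, Mul(2, Rational(1, 26)))), 9) = Mul(Mul(Rational(1, 26), Add(1, Rational(1, 13))), 9) = Mul(Mul(Rational(1, 26), Rational(14, 13)), 9) = Mul(Rational(7, 169), 9) = Rational(63, 169)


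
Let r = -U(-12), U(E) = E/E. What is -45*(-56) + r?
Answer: 2519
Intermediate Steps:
U(E) = 1
r = -1 (r = -1*1 = -1)
-45*(-56) + r = -45*(-56) - 1 = 2520 - 1 = 2519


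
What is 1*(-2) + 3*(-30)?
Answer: -92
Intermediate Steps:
1*(-2) + 3*(-30) = -2 - 90 = -92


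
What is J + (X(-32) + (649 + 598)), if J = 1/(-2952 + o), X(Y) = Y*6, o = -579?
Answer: 3725204/3531 ≈ 1055.0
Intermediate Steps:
X(Y) = 6*Y
J = -1/3531 (J = 1/(-2952 - 579) = 1/(-3531) = -1/3531 ≈ -0.00028321)
J + (X(-32) + (649 + 598)) = -1/3531 + (6*(-32) + (649 + 598)) = -1/3531 + (-192 + 1247) = -1/3531 + 1055 = 3725204/3531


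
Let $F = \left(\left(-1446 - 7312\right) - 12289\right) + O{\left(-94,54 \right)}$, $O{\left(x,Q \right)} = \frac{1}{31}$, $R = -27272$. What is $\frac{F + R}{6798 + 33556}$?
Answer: $- \frac{748944}{625487} \approx -1.1974$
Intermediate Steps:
$O{\left(x,Q \right)} = \frac{1}{31}$
$F = - \frac{652456}{31}$ ($F = \left(\left(-1446 - 7312\right) - 12289\right) + \frac{1}{31} = \left(-8758 - 12289\right) + \frac{1}{31} = -21047 + \frac{1}{31} = - \frac{652456}{31} \approx -21047.0$)
$\frac{F + R}{6798 + 33556} = \frac{- \frac{652456}{31} - 27272}{6798 + 33556} = - \frac{1497888}{31 \cdot 40354} = \left(- \frac{1497888}{31}\right) \frac{1}{40354} = - \frac{748944}{625487}$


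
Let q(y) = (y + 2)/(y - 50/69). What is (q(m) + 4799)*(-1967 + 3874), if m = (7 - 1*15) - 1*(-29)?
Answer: 12806244916/1399 ≈ 9.1539e+6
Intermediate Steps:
m = 21 (m = (7 - 15) + 29 = -8 + 29 = 21)
q(y) = (2 + y)/(-50/69 + y) (q(y) = (2 + y)/(y - 50*1/69) = (2 + y)/(y - 50/69) = (2 + y)/(-50/69 + y))
(q(m) + 4799)*(-1967 + 3874) = (69*(2 + 21)/(-50 + 69*21) + 4799)*(-1967 + 3874) = (69*23/(-50 + 1449) + 4799)*1907 = (69*23/1399 + 4799)*1907 = (69*(1/1399)*23 + 4799)*1907 = (1587/1399 + 4799)*1907 = (6715388/1399)*1907 = 12806244916/1399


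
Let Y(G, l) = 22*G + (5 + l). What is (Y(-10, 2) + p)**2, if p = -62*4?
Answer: 212521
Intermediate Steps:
Y(G, l) = 5 + l + 22*G
p = -248
(Y(-10, 2) + p)**2 = ((5 + 2 + 22*(-10)) - 248)**2 = ((5 + 2 - 220) - 248)**2 = (-213 - 248)**2 = (-461)**2 = 212521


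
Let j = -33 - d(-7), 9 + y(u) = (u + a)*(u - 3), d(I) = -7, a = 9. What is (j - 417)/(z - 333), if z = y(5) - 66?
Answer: 443/380 ≈ 1.1658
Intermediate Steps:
y(u) = -9 + (-3 + u)*(9 + u) (y(u) = -9 + (u + 9)*(u - 3) = -9 + (9 + u)*(-3 + u) = -9 + (-3 + u)*(9 + u))
z = -47 (z = (-36 + 5**2 + 6*5) - 66 = (-36 + 25 + 30) - 66 = 19 - 66 = -47)
j = -26 (j = -33 - 1*(-7) = -33 + 7 = -26)
(j - 417)/(z - 333) = (-26 - 417)/(-47 - 333) = -443/(-380) = -443*(-1/380) = 443/380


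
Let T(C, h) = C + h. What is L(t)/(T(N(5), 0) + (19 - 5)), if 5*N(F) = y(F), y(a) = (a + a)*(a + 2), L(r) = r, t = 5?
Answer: 5/28 ≈ 0.17857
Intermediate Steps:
y(a) = 2*a*(2 + a) (y(a) = (2*a)*(2 + a) = 2*a*(2 + a))
N(F) = 2*F*(2 + F)/5 (N(F) = (2*F*(2 + F))/5 = 2*F*(2 + F)/5)
L(t)/(T(N(5), 0) + (19 - 5)) = 5/(((⅖)*5*(2 + 5) + 0) + (19 - 5)) = 5/(((⅖)*5*7 + 0) + 14) = 5/((14 + 0) + 14) = 5/(14 + 14) = 5/28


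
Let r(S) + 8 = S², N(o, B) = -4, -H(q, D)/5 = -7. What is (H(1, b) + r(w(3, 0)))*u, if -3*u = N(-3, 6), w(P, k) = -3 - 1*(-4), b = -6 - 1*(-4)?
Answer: 112/3 ≈ 37.333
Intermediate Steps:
b = -2 (b = -6 + 4 = -2)
w(P, k) = 1 (w(P, k) = -3 + 4 = 1)
H(q, D) = 35 (H(q, D) = -5*(-7) = 35)
u = 4/3 (u = -⅓*(-4) = 4/3 ≈ 1.3333)
r(S) = -8 + S²
(H(1, b) + r(w(3, 0)))*u = (35 + (-8 + 1²))*(4/3) = (35 + (-8 + 1))*(4/3) = (35 - 7)*(4/3) = 28*(4/3) = 112/3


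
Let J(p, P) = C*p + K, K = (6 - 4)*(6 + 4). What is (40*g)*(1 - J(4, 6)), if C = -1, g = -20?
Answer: 12000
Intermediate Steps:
K = 20 (K = 2*10 = 20)
J(p, P) = 20 - p (J(p, P) = -p + 20 = 20 - p)
(40*g)*(1 - J(4, 6)) = (40*(-20))*(1 - (20 - 1*4)) = -800*(1 - (20 - 4)) = -800*(1 - 1*16) = -800*(1 - 16) = -800*(-15) = 12000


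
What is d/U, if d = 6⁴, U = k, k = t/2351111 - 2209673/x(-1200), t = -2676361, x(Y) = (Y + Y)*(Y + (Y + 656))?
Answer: -12753690021273600/16397363098303 ≈ -777.79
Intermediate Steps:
x(Y) = 2*Y*(656 + 2*Y) (x(Y) = (2*Y)*(Y + (656 + Y)) = (2*Y)*(656 + 2*Y) = 2*Y*(656 + 2*Y))
k = -16397363098303/9840810201600 (k = -2676361/2351111 - 2209673*(-1/(4800*(328 - 1200))) = -2676361*1/2351111 - 2209673/(4*(-1200)*(-872)) = -2676361/2351111 - 2209673/4185600 = -16397363098303/9840810201600 ≈ -1.6663)
U = -16397363098303/9840810201600 ≈ -1.6663
d = 1296
d/U = 1296/(-16397363098303/9840810201600) = 1296*(-9840810201600/16397363098303) = -12753690021273600/16397363098303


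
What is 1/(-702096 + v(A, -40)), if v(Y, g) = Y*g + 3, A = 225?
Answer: -1/711093 ≈ -1.4063e-6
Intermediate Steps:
v(Y, g) = 3 + Y*g
1/(-702096 + v(A, -40)) = 1/(-702096 + (3 + 225*(-40))) = 1/(-702096 + (3 - 9000)) = 1/(-702096 - 8997) = 1/(-711093) = -1/711093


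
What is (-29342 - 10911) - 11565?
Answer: -51818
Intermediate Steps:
(-29342 - 10911) - 11565 = -40253 - 11565 = -51818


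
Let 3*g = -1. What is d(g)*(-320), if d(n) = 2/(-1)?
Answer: 640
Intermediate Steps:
g = -1/3 (g = (1/3)*(-1) = -1/3 ≈ -0.33333)
d(n) = -2 (d(n) = 2*(-1) = -2)
d(g)*(-320) = -2*(-320) = 640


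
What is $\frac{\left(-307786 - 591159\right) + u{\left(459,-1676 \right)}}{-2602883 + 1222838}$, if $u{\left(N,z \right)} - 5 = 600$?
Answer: $\frac{179668}{276009} \approx 0.65095$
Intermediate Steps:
$u{\left(N,z \right)} = 605$ ($u{\left(N,z \right)} = 5 + 600 = 605$)
$\frac{\left(-307786 - 591159\right) + u{\left(459,-1676 \right)}}{-2602883 + 1222838} = \frac{\left(-307786 - 591159\right) + 605}{-2602883 + 1222838} = \frac{\left(-307786 - 591159\right) + 605}{-1380045} = \left(-898945 + 605\right) \left(- \frac{1}{1380045}\right) = \left(-898340\right) \left(- \frac{1}{1380045}\right) = \frac{179668}{276009}$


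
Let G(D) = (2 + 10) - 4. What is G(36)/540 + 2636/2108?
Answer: 90019/71145 ≈ 1.2653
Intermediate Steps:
G(D) = 8 (G(D) = 12 - 4 = 8)
G(36)/540 + 2636/2108 = 8/540 + 2636/2108 = 8*(1/540) + 2636*(1/2108) = 2/135 + 659/527 = 90019/71145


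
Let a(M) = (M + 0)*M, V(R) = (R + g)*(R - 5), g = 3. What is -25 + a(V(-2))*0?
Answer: -25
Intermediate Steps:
V(R) = (-5 + R)*(3 + R) (V(R) = (R + 3)*(R - 5) = (3 + R)*(-5 + R) = (-5 + R)*(3 + R))
a(M) = M² (a(M) = M*M = M²)
-25 + a(V(-2))*0 = -25 + (-15 + (-2)² - 2*(-2))²*0 = -25 + (-15 + 4 + 4)²*0 = -25 + (-7)²*0 = -25 + 49*0 = -25 + 0 = -25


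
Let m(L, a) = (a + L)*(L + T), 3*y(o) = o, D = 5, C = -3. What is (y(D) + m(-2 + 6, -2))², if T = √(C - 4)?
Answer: 589/9 + 116*I*√7/3 ≈ 65.444 + 102.3*I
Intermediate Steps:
T = I*√7 (T = √(-3 - 4) = √(-7) = I*√7 ≈ 2.6458*I)
y(o) = o/3
m(L, a) = (L + a)*(L + I*√7) (m(L, a) = (a + L)*(L + I*√7) = (L + a)*(L + I*√7))
(y(D) + m(-2 + 6, -2))² = ((⅓)*5 + ((-2 + 6)² + (-2 + 6)*(-2) + I*(-2 + 6)*√7 + I*(-2)*√7))² = (5/3 + (4² + 4*(-2) + I*4*√7 - 2*I*√7))² = (5/3 + (16 - 8 + 4*I*√7 - 2*I*√7))² = (5/3 + (8 + 2*I*√7))² = (29/3 + 2*I*√7)²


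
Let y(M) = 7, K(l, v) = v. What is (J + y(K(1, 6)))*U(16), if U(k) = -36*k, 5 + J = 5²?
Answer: -15552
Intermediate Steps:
J = 20 (J = -5 + 5² = -5 + 25 = 20)
(J + y(K(1, 6)))*U(16) = (20 + 7)*(-36*16) = 27*(-576) = -15552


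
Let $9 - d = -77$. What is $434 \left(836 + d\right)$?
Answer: $400148$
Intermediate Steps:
$d = 86$ ($d = 9 - -77 = 9 + 77 = 86$)
$434 \left(836 + d\right) = 434 \left(836 + 86\right) = 434 \cdot 922 = 400148$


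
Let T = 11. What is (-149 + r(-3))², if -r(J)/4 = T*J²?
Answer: 297025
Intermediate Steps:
r(J) = -44*J²
(-149 + r(-3))² = (-149 - 44*(-3)²)² = (-149 - 44*9)² = (-149 - 396)² = (-545)² = 297025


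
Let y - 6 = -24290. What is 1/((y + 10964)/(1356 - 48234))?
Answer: 7813/2220 ≈ 3.5194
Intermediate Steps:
y = -24284 (y = 6 - 24290 = -24284)
1/((y + 10964)/(1356 - 48234)) = 1/((-24284 + 10964)/(1356 - 48234)) = 1/(-13320/(-46878)) = 1/(-13320*(-1/46878)) = 1/(2220/7813) = 7813/2220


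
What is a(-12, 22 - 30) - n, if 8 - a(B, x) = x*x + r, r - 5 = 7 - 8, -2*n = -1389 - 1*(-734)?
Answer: -775/2 ≈ -387.50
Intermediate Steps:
n = 655/2 (n = -(-1389 - 1*(-734))/2 = -(-1389 + 734)/2 = -1/2*(-655) = 655/2 ≈ 327.50)
r = 4 (r = 5 + (7 - 8) = 5 - 1 = 4)
a(B, x) = 4 - x**2 (a(B, x) = 8 - (x*x + 4) = 8 - (x**2 + 4) = 8 - (4 + x**2) = 8 + (-4 - x**2) = 4 - x**2)
a(-12, 22 - 30) - n = (4 - (22 - 30)**2) - 1*655/2 = (4 - 1*(-8)**2) - 655/2 = (4 - 1*64) - 655/2 = (4 - 64) - 655/2 = -60 - 655/2 = -775/2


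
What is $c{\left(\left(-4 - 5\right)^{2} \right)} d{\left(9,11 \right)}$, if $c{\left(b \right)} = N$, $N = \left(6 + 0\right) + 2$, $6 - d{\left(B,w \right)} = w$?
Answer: $-40$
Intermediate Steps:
$d{\left(B,w \right)} = 6 - w$
$N = 8$ ($N = 6 + 2 = 8$)
$c{\left(b \right)} = 8$
$c{\left(\left(-4 - 5\right)^{2} \right)} d{\left(9,11 \right)} = 8 \left(6 - 11\right) = 8 \left(-5\right) = -40$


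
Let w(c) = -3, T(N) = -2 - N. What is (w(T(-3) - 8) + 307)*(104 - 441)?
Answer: -102448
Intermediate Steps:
(w(T(-3) - 8) + 307)*(104 - 441) = (-3 + 307)*(104 - 441) = 304*(-337) = -102448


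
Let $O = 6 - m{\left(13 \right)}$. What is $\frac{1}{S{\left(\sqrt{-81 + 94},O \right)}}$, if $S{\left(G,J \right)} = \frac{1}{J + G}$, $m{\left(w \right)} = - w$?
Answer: $19 + \sqrt{13} \approx 22.606$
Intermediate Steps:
$O = 19$ ($O = 6 - \left(-1\right) 13 = 6 - -13 = 6 + 13 = 19$)
$S{\left(G,J \right)} = \frac{1}{G + J}$
$\frac{1}{S{\left(\sqrt{-81 + 94},O \right)}} = \frac{1}{\frac{1}{\sqrt{-81 + 94} + 19}} = \frac{1}{\frac{1}{\sqrt{13} + 19}} = \frac{1}{\frac{1}{19 + \sqrt{13}}} = 19 + \sqrt{13}$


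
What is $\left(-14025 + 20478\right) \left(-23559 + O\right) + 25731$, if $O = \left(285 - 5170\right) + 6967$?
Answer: $-138565350$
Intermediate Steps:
$O = 2082$ ($O = -4885 + 6967 = 2082$)
$\left(-14025 + 20478\right) \left(-23559 + O\right) + 25731 = \left(-14025 + 20478\right) \left(-23559 + 2082\right) + 25731 = 6453 \left(-21477\right) + 25731 = -138591081 + 25731 = -138565350$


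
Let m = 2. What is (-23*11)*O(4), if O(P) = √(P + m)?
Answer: -253*√6 ≈ -619.72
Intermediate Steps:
O(P) = √(2 + P) (O(P) = √(P + 2) = √(2 + P))
(-23*11)*O(4) = (-23*11)*√(2 + 4) = -253*√6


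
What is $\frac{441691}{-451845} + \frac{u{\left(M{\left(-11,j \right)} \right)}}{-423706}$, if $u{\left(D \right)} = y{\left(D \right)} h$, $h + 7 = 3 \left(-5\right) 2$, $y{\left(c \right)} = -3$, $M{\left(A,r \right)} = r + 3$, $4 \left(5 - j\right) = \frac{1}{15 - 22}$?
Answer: $- \frac{187197281641}{191449437570} \approx -0.97779$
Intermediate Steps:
$j = \frac{141}{28}$ ($j = 5 - \frac{1}{4 \left(15 - 22\right)} = 5 - \frac{1}{4 \left(-7\right)} = 5 - - \frac{1}{28} = 5 + \frac{1}{28} = \frac{141}{28} \approx 5.0357$)
$M{\left(A,r \right)} = 3 + r$
$h = -37$ ($h = -7 + 3 \left(-5\right) 2 = -7 - 30 = -37$)
$u{\left(D \right)} = 111$ ($u{\left(D \right)} = \left(-3\right) \left(-37\right) = 111$)
$\frac{441691}{-451845} + \frac{u{\left(M{\left(-11,j \right)} \right)}}{-423706} = \frac{441691}{-451845} + \frac{111}{-423706} = 441691 \left(- \frac{1}{451845}\right) + 111 \left(- \frac{1}{423706}\right) = - \frac{441691}{451845} - \frac{111}{423706} = - \frac{187197281641}{191449437570}$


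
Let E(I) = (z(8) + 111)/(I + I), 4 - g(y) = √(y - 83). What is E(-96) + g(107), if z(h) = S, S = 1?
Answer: 41/12 - 2*√6 ≈ -1.4823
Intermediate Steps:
z(h) = 1
g(y) = 4 - √(-83 + y) (g(y) = 4 - √(y - 83) = 4 - √(-83 + y))
E(I) = 56/I (E(I) = (1 + 111)/(I + I) = 112/((2*I)) = 112*(1/(2*I)) = 56/I)
E(-96) + g(107) = 56/(-96) + (4 - √(-83 + 107)) = 56*(-1/96) + (4 - √24) = -7/12 + (4 - 2*√6) = 41/12 - 2*√6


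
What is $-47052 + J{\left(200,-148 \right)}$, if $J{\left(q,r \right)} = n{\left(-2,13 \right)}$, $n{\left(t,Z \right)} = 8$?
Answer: $-47044$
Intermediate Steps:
$J{\left(q,r \right)} = 8$
$-47052 + J{\left(200,-148 \right)} = -47052 + 8 = -47044$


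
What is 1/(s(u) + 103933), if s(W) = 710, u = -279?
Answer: 1/104643 ≈ 9.5563e-6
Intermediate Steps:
1/(s(u) + 103933) = 1/(710 + 103933) = 1/104643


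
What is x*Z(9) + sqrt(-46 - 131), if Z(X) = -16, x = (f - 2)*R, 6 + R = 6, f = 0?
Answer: I*sqrt(177) ≈ 13.304*I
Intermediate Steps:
R = 0 (R = -6 + 6 = 0)
x = 0 (x = (0 - 2)*0 = -2*0 = 0)
x*Z(9) + sqrt(-46 - 131) = 0*(-16) + sqrt(-46 - 131) = 0 + sqrt(-177) = 0 + I*sqrt(177) = I*sqrt(177)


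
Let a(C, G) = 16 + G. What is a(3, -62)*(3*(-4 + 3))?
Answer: 138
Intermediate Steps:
a(3, -62)*(3*(-4 + 3)) = (16 - 62)*(3*(-4 + 3)) = -138*(-1) = -46*(-3) = 138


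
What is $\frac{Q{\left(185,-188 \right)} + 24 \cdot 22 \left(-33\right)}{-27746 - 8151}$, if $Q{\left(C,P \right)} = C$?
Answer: $\frac{17239}{35897} \approx 0.48024$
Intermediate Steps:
$\frac{Q{\left(185,-188 \right)} + 24 \cdot 22 \left(-33\right)}{-27746 - 8151} = \frac{185 + 24 \cdot 22 \left(-33\right)}{-27746 - 8151} = \frac{185 + 528 \left(-33\right)}{-35897} = \left(185 - 17424\right) \left(- \frac{1}{35897}\right) = \left(-17239\right) \left(- \frac{1}{35897}\right) = \frac{17239}{35897}$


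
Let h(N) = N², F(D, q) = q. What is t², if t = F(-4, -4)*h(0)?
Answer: 0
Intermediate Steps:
t = 0 (t = -4*0² = -4*0 = 0)
t² = 0² = 0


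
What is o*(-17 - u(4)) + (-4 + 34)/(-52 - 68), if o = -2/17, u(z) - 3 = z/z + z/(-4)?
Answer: 143/68 ≈ 2.1029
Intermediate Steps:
u(z) = 4 - z/4 (u(z) = 3 + (z/z + z/(-4)) = 3 + (1 + z*(-¼)) = 3 + (1 - z/4) = 4 - z/4)
o = -2/17 (o = -2*1/17 = -2/17 ≈ -0.11765)
o*(-17 - u(4)) + (-4 + 34)/(-52 - 68) = -2*(-17 - (4 - ¼*4))/17 + (-4 + 34)/(-52 - 68) = -2*(-17 - (4 - 1))/17 + 30/(-120) = -2*(-17 - 1*3)/17 + 30*(-1/120) = -2*(-17 - 3)/17 - ¼ = -2/17*(-20) - ¼ = 40/17 - ¼ = 143/68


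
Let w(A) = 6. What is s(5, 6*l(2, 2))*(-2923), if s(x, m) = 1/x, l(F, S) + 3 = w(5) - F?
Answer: -2923/5 ≈ -584.60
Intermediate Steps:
l(F, S) = 3 - F (l(F, S) = -3 + (6 - F) = 3 - F)
s(5, 6*l(2, 2))*(-2923) = -2923/5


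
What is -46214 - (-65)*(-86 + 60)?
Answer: -47904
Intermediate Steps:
-46214 - (-65)*(-86 + 60) = -46214 - (-65)*(-26) = -46214 - 1*1690 = -46214 - 1690 = -47904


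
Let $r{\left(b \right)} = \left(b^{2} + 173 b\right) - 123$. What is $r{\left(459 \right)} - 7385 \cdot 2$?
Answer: $275195$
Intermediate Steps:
$r{\left(b \right)} = -123 + b^{2} + 173 b$
$r{\left(459 \right)} - 7385 \cdot 2 = \left(-123 + 459^{2} + 173 \cdot 459\right) - 7385 \cdot 2 = \left(-123 + 210681 + 79407\right) - 14770 = 289965 - 14770 = 275195$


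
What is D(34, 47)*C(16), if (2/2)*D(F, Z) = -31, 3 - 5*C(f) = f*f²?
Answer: 126883/5 ≈ 25377.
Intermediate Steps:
C(f) = ⅗ - f³/5 (C(f) = ⅗ - f*f²/5 = ⅗ - f³/5)
D(F, Z) = -31
D(34, 47)*C(16) = -31*(⅗ - ⅕*16³) = -31*(⅗ - ⅕*4096) = -31*(⅗ - 4096/5) = -31*(-4093/5) = 126883/5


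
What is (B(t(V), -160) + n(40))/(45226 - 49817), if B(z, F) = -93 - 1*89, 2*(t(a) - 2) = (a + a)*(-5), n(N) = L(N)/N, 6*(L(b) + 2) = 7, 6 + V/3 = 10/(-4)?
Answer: 8737/220368 ≈ 0.039647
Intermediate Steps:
V = -51/2 (V = -18 + 3*(10/(-4)) = -18 + 3*(10*(-¼)) = -18 + 3*(-5/2) = -18 - 15/2 = -51/2 ≈ -25.500)
L(b) = -⅚ (L(b) = -2 + (⅙)*7 = -2 + 7/6 = -⅚)
n(N) = -5/(6*N)
t(a) = 2 - 5*a (t(a) = 2 + ((a + a)*(-5))/2 = 2 + ((2*a)*(-5))/2 = 2 + (-10*a)/2 = 2 - 5*a)
B(z, F) = -182 (B(z, F) = -93 - 89 = -182)
(B(t(V), -160) + n(40))/(45226 - 49817) = (-182 - ⅚/40)/(45226 - 49817) = (-182 - ⅚*1/40)/(-4591) = (-182 - 1/48)*(-1/4591) = -8737/48*(-1/4591) = 8737/220368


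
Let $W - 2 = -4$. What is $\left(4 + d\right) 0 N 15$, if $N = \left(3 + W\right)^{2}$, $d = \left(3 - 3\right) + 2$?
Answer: $0$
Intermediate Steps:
$W = -2$ ($W = 2 - 4 = -2$)
$d = 2$ ($d = 0 + 2 = 2$)
$N = 1$ ($N = \left(3 - 2\right)^{2} = 1^{2} = 1$)
$\left(4 + d\right) 0 N 15 = \left(4 + 2\right) 0 \cdot 1 \cdot 15 = 6 \cdot 0 \cdot 1 \cdot 15 = 0 \cdot 1 \cdot 15 = 0 \cdot 15 = 0$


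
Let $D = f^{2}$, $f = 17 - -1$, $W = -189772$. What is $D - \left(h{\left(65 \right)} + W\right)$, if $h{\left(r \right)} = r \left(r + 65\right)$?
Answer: $181646$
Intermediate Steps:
$f = 18$ ($f = 17 + 1 = 18$)
$h{\left(r \right)} = r \left(65 + r\right)$
$D = 324$ ($D = 18^{2} = 324$)
$D - \left(h{\left(65 \right)} + W\right) = 324 - \left(65 \left(65 + 65\right) - 189772\right) = 324 - \left(65 \cdot 130 - 189772\right) = 324 - \left(8450 - 189772\right) = 324 - -181322 = 324 + 181322 = 181646$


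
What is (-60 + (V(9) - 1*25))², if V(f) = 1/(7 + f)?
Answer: 1846881/256 ≈ 7214.4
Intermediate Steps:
(-60 + (V(9) - 1*25))² = (-60 + (1/(7 + 9) - 1*25))² = (-60 + (1/16 - 25))² = (-60 - 399/16)² = (-1359/16)² = 1846881/256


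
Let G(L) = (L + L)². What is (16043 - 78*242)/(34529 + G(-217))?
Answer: -2833/222885 ≈ -0.012711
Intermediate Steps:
G(L) = 4*L² (G(L) = (2*L)² = 4*L²)
(16043 - 78*242)/(34529 + G(-217)) = (16043 - 78*242)/(34529 + 4*(-217)²) = (16043 - 18876)/(34529 + 4*47089) = -2833/(34529 + 188356) = -2833/222885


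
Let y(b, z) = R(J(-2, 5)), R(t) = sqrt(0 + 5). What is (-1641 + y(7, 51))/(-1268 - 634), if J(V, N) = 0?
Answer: 547/634 - sqrt(5)/1902 ≈ 0.86160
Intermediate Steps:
R(t) = sqrt(5)
y(b, z) = sqrt(5)
(-1641 + y(7, 51))/(-1268 - 634) = (-1641 + sqrt(5))/(-1268 - 634) = (-1641 + sqrt(5))/(-1902) = (-1641 + sqrt(5))*(-1/1902) = 547/634 - sqrt(5)/1902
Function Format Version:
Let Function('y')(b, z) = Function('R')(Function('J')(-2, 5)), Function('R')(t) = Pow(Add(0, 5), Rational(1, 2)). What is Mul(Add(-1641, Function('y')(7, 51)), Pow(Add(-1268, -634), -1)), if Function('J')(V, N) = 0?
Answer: Add(Rational(547, 634), Mul(Rational(-1, 1902), Pow(5, Rational(1, 2)))) ≈ 0.86160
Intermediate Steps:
Function('R')(t) = Pow(5, Rational(1, 2))
Function('y')(b, z) = Pow(5, Rational(1, 2))
Mul(Add(-1641, Function('y')(7, 51)), Pow(Add(-1268, -634), -1)) = Mul(Add(-1641, Pow(5, Rational(1, 2))), Pow(Add(-1268, -634), -1)) = Mul(Add(-1641, Pow(5, Rational(1, 2))), Pow(-1902, -1)) = Mul(Add(-1641, Pow(5, Rational(1, 2))), Rational(-1, 1902)) = Add(Rational(547, 634), Mul(Rational(-1, 1902), Pow(5, Rational(1, 2))))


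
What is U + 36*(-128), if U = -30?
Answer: -4638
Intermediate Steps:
U + 36*(-128) = -30 + 36*(-128) = -30 - 4608 = -4638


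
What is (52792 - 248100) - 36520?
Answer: -231828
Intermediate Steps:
(52792 - 248100) - 36520 = -195308 - 36520 = -231828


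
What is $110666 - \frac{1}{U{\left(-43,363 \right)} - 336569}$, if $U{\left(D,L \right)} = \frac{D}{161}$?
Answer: $\frac{5996730696393}{54187652} \approx 1.1067 \cdot 10^{5}$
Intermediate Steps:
$U{\left(D,L \right)} = \frac{D}{161}$ ($U{\left(D,L \right)} = D \frac{1}{161} = \frac{D}{161}$)
$110666 - \frac{1}{U{\left(-43,363 \right)} - 336569} = 110666 - \frac{1}{\frac{1}{161} \left(-43\right) - 336569} = 110666 - \frac{1}{- \frac{43}{161} - 336569} = 110666 - \frac{1}{- \frac{54187652}{161}} = 110666 - - \frac{161}{54187652} = 110666 + \frac{161}{54187652} = \frac{5996730696393}{54187652}$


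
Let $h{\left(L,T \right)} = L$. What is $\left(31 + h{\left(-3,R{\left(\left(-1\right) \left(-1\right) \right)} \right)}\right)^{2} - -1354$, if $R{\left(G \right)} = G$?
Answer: $2138$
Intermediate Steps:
$\left(31 + h{\left(-3,R{\left(\left(-1\right) \left(-1\right) \right)} \right)}\right)^{2} - -1354 = \left(31 - 3\right)^{2} - -1354 = 28^{2} + 1354 = 784 + 1354 = 2138$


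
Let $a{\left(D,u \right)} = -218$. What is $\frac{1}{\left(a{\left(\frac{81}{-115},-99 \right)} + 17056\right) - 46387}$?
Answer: $- \frac{1}{29549} \approx -3.3842 \cdot 10^{-5}$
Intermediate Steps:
$\frac{1}{\left(a{\left(\frac{81}{-115},-99 \right)} + 17056\right) - 46387} = \frac{1}{\left(-218 + 17056\right) - 46387} = \frac{1}{16838 - 46387} = \frac{1}{-29549} = - \frac{1}{29549}$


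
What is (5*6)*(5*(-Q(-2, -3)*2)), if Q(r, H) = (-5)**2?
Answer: -7500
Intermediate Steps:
Q(r, H) = 25
(5*6)*(5*(-Q(-2, -3)*2)) = (5*6)*(5*(-1*25*2)) = 30*(5*(-25*2)) = 30*(5*(-50)) = 30*(-250) = -7500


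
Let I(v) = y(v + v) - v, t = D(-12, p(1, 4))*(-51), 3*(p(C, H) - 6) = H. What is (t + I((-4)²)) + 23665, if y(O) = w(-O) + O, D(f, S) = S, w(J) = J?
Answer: 23275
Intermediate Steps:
p(C, H) = 6 + H/3
y(O) = 0 (y(O) = -O + O = 0)
t = -374 (t = (6 + (⅓)*4)*(-51) = (6 + 4/3)*(-51) = (22/3)*(-51) = -374)
I(v) = -v (I(v) = 0 - v = -v)
(t + I((-4)²)) + 23665 = (-374 - 1*(-4)²) + 23665 = (-374 - 1*16) + 23665 = (-374 - 16) + 23665 = -390 + 23665 = 23275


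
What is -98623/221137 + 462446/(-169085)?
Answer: -2427338593/763080605 ≈ -3.1810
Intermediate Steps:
-98623/221137 + 462446/(-169085) = -98623*1/221137 + 462446*(-1/169085) = -14089/31591 - 462446/169085 = -2427338593/763080605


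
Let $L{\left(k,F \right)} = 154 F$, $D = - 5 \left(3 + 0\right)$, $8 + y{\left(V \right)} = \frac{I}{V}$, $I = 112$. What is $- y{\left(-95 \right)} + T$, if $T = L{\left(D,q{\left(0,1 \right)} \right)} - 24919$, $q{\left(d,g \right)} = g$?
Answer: $- \frac{2351803}{95} \approx -24756.0$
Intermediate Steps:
$y{\left(V \right)} = -8 + \frac{112}{V}$
$D = -15$ ($D = \left(-5\right) 3 = -15$)
$T = -24765$ ($T = 154 \cdot 1 - 24919 = 154 - 24919 = -24765$)
$- y{\left(-95 \right)} + T = - (-8 + \frac{112}{-95}) - 24765 = - (-8 + 112 \left(- \frac{1}{95}\right)) - 24765 = - (-8 - \frac{112}{95}) - 24765 = \left(-1\right) \left(- \frac{872}{95}\right) - 24765 = \frac{872}{95} - 24765 = - \frac{2351803}{95}$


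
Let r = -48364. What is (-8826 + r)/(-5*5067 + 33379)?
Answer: -28595/4022 ≈ -7.1096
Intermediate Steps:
(-8826 + r)/(-5*5067 + 33379) = (-8826 - 48364)/(-5*5067 + 33379) = -57190/(-25335 + 33379) = -57190/8044 = -57190*1/8044 = -28595/4022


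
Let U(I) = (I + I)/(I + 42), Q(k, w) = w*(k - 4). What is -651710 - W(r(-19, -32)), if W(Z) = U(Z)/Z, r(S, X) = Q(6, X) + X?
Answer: -17596169/27 ≈ -6.5171e+5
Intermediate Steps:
Q(k, w) = w*(-4 + k)
U(I) = 2*I/(42 + I) (U(I) = (2*I)/(42 + I) = 2*I/(42 + I))
r(S, X) = 3*X (r(S, X) = X*(-4 + 6) + X = X*2 + X = 2*X + X = 3*X)
W(Z) = 2/(42 + Z) (W(Z) = (2*Z/(42 + Z))/Z = 2/(42 + Z))
-651710 - W(r(-19, -32)) = -651710 - 2/(42 + 3*(-32)) = -651710 - 2/(42 - 96) = -651710 - 2/(-54) = -651710 - 2*(-1)/54 = -651710 - 1*(-1/27) = -651710 + 1/27 = -17596169/27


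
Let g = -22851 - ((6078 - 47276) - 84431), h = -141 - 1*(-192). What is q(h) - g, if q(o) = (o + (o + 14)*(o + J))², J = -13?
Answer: 6252663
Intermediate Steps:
h = 51 (h = -141 + 192 = 51)
q(o) = (o + (-13 + o)*(14 + o))² (q(o) = (o + (o + 14)*(o - 13))² = (o + (14 + o)*(-13 + o))² = (o + (-13 + o)*(14 + o))²)
g = 102778 (g = -22851 - (-41198 - 84431) = -22851 - 1*(-125629) = -22851 + 125629 = 102778)
q(h) - g = (-182 + 51² + 2*51)² - 1*102778 = (-182 + 2601 + 102)² - 102778 = 2521² - 102778 = 6355441 - 102778 = 6252663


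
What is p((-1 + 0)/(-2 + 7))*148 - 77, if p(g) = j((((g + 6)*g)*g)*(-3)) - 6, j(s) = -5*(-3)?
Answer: 1255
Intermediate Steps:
j(s) = 15
p(g) = 9 (p(g) = 15 - 6 = 9)
p((-1 + 0)/(-2 + 7))*148 - 77 = 9*148 - 77 = 1332 - 77 = 1255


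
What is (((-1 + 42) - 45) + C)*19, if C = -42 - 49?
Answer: -1805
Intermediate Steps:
C = -91
(((-1 + 42) - 45) + C)*19 = (((-1 + 42) - 45) - 91)*19 = ((41 - 45) - 91)*19 = (-4 - 91)*19 = -95*19 = -1805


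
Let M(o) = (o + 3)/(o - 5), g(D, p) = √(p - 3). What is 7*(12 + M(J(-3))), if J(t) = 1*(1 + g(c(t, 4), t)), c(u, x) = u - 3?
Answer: 889/11 - 28*I*√6/11 ≈ 80.818 - 6.2351*I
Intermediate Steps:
c(u, x) = -3 + u
g(D, p) = √(-3 + p)
J(t) = 1 + √(-3 + t) (J(t) = 1*(1 + √(-3 + t)) = 1 + √(-3 + t))
M(o) = (3 + o)/(-5 + o)
7*(12 + M(J(-3))) = 7*(12 + (3 + (1 + √(-3 - 3)))/(-5 + (1 + √(-3 - 3)))) = 7*(12 + (3 + (1 + √(-6)))/(-5 + (1 + √(-6)))) = 7*(12 + (3 + (1 + I*√6))/(-5 + (1 + I*√6))) = 7*(12 + (4 + I*√6)/(-4 + I*√6)) = 84 + 7*(4 + I*√6)/(-4 + I*√6)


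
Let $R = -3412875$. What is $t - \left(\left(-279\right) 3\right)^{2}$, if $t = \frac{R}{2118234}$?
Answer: $- \frac{26034605053}{37162} \approx -7.0057 \cdot 10^{5}$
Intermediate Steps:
$t = - \frac{59875}{37162}$ ($t = - \frac{3412875}{2118234} = \left(-3412875\right) \frac{1}{2118234} = - \frac{59875}{37162} \approx -1.6112$)
$t - \left(\left(-279\right) 3\right)^{2} = - \frac{59875}{37162} - \left(\left(-279\right) 3\right)^{2} = - \frac{59875}{37162} - \left(-837\right)^{2} = - \frac{59875}{37162} - 700569 = - \frac{26034605053}{37162}$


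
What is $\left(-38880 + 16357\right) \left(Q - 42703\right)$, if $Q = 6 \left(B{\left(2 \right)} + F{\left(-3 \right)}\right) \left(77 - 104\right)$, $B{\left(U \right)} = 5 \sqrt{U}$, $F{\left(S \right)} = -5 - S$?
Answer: $954502217 + 18243630 \sqrt{2} \approx 9.803 \cdot 10^{8}$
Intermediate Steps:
$Q = 324 - 810 \sqrt{2}$ ($Q = 6 \left(5 \sqrt{2} - 2\right) \left(77 - 104\right) = 6 \left(5 \sqrt{2} + \left(-5 + 3\right)\right) \left(-27\right) = 6 \left(5 \sqrt{2} - 2\right) \left(-27\right) = 6 \left(-2 + 5 \sqrt{2}\right) \left(-27\right) = \left(-12 + 30 \sqrt{2}\right) \left(-27\right) = 324 - 810 \sqrt{2} \approx -821.51$)
$\left(-38880 + 16357\right) \left(Q - 42703\right) = \left(-38880 + 16357\right) \left(\left(324 - 810 \sqrt{2}\right) - 42703\right) = - 22523 \left(-42379 - 810 \sqrt{2}\right) = 954502217 + 18243630 \sqrt{2}$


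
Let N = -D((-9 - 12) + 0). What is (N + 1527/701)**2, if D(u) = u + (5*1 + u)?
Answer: 754271296/491401 ≈ 1534.9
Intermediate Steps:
D(u) = 5 + 2*u (D(u) = u + (5 + u) = 5 + 2*u)
N = 37 (N = -(5 + 2*((-9 - 12) + 0)) = -(5 + 2*(-21 + 0)) = -(5 + 2*(-21)) = -(5 - 42) = -1*(-37) = 37)
(N + 1527/701)**2 = (37 + 1527/701)**2 = (27464/701)**2 = 754271296/491401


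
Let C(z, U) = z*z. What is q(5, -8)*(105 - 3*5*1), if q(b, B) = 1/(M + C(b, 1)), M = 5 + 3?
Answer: 30/11 ≈ 2.7273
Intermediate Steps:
C(z, U) = z²
M = 8
q(b, B) = 1/(8 + b²)
q(5, -8)*(105 - 3*5*1) = (105 - 3*5*1)/(8 + 5²) = (105 - 15*1)/(8 + 25) = (105 - 15)/33 = (1/33)*90 = 30/11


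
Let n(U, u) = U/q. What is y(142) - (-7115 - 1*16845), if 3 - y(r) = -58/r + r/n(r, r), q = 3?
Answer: 1701189/71 ≈ 23960.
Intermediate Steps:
n(U, u) = U/3
y(r) = 58/r (y(r) = 3 - (-58/r + r/((r/3))) = 3 - (-58/r + r*(3/r)) = 3 - (-58/r + 3) = 3 - (3 - 58/r) = 3 + (-3 + 58/r) = 58/r)
y(142) - (-7115 - 1*16845) = 58/142 - (-7115 - 1*16845) = 58*(1/142) - (-7115 - 16845) = 29/71 - 1*(-23960) = 29/71 + 23960 = 1701189/71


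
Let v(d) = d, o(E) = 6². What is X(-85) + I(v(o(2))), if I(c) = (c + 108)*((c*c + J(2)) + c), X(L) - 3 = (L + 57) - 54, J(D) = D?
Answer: 192017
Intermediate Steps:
o(E) = 36
X(L) = 6 + L (X(L) = 3 + ((L + 57) - 54) = 3 + ((57 + L) - 54) = 3 + (3 + L) = 6 + L)
I(c) = (108 + c)*(2 + c + c²) (I(c) = (c + 108)*((c*c + 2) + c) = (108 + c)*((c² + 2) + c) = (108 + c)*((2 + c²) + c) = (108 + c)*(2 + c + c²))
X(-85) + I(v(o(2))) = (6 - 85) + (216 + 36³ + 109*36² + 110*36) = -79 + (216 + 46656 + 109*1296 + 3960) = -79 + (216 + 46656 + 141264 + 3960) = -79 + 192096 = 192017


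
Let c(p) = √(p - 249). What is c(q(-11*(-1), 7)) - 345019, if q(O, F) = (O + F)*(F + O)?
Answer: -345019 + 5*√3 ≈ -3.4501e+5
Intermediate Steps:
q(O, F) = (F + O)² (q(O, F) = (F + O)*(F + O) = (F + O)²)
c(p) = √(-249 + p)
c(q(-11*(-1), 7)) - 345019 = √(-249 + (7 - 11*(-1))²) - 345019 = √(-249 + (7 + 11)²) - 345019 = √(-249 + 18²) - 345019 = √(-249 + 324) - 345019 = √75 - 345019 = 5*√3 - 345019 = -345019 + 5*√3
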